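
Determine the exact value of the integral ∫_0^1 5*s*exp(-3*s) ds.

Integrate by parts once (u = s, dv = 5*exp(-3*s) ds).
An antiderivative is F(s) = (-15*s - 5)*exp(-3*s)/9.
Then F(1) - F(0) = (-20*exp(-3)/9) - (-5/9) = 5/9 - 20*exp(-3)/9.

5/9 - 20*exp(-3)/9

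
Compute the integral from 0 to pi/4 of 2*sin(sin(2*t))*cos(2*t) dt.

Let u = sin(2*t), so du = 2*cos(2*t) dt. When t = 0, u = 0; when t = pi/4, u = 1.
The integral becomes ∫ sin(u) du from 0 to 1, with antiderivative -cos(u).
Back in t: F(t) = -cos(sin(2*t)).
Then F(pi/4) - F(0) = (-cos(1)) - (-1) = 1 - cos(1).

1 - cos(1)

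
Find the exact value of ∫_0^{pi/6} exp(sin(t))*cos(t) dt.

Let u = sin(t), so du = cos(t) dt. When t = 0, u = 0; when t = pi/6, u = 1/2.
The integral becomes ∫ exp(u) du from 0 to 1/2, with antiderivative exp(u).
Back in t: F(t) = exp(sin(t)).
Then F(pi/6) - F(0) = (exp(1/2)) - (1) = -1 + exp(1/2).

-1 + exp(1/2)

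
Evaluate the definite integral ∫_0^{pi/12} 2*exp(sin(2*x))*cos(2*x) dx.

Let u = sin(2*x), so du = 2*cos(2*x) dx. When x = 0, u = 0; when x = pi/12, u = 1/2.
The integral becomes ∫ exp(u) du from 0 to 1/2, with antiderivative exp(u).
Back in x: F(x) = exp(sin(2*x)).
Then F(pi/12) - F(0) = (exp(1/2)) - (1) = -1 + exp(1/2).

-1 + exp(1/2)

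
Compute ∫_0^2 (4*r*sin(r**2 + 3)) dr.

2*cos(3) - 2*cos(7)

Let u = r**2 + 3, so du = 2*r dr. When r = 0, u = 3; when r = 2, u = 7.
The integral becomes 2·∫ sin(u) du from 3 to 7, with antiderivative -2*cos(u).
Back in r: F(r) = -2*cos(r**2 + 3).
Then F(2) - F(0) = (-2*cos(7)) - (-2*cos(3)) = 2*cos(3) - 2*cos(7).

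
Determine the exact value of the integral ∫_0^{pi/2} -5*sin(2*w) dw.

-5

An antiderivative is F(w) = 5*cos(2*w)/2.
Then F(pi/2) - F(0) = (-5/2) - (5/2) = -5.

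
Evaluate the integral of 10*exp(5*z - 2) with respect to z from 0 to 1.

-(2 - 2*exp(5))*exp(-2)

Let u = 5*z - 2, so du = 5 dz. When z = 0, u = -2; when z = 1, u = 3.
The integral becomes 2·∫ exp(u) du from -2 to 3, with antiderivative 2*exp(u).
Back in z: F(z) = 2*exp(5*z - 2).
Then F(1) - F(0) = (2*exp(3)) - (2*exp(-2)) = -(2 - 2*exp(5))*exp(-2).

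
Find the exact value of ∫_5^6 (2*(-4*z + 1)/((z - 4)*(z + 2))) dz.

-14*log(2) + 3*log(7)

Factor the denominator: z**2 - 2*z - 8 = (z + 2)(z - 4).
Partial fractions: 2*(-4*z + 1)/((z - 4)*(z + 2)) = -3/(z + 2) - 5/(z - 4).
An antiderivative is F(z) = -5*log(z - 4) - 3*log(z + 2).
Then F(6) - F(5) = (-14*log(2)) - (-3*log(7)) = -14*log(2) + 3*log(7).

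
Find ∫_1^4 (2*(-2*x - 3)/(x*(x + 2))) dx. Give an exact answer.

-7*log(2)

Factor the denominator: x**2 + 2*x = (x + 2)x.
Partial fractions: 2*(-2*x - 3)/(x*(x + 2)) = -1/(x + 2) - 3/x.
An antiderivative is F(x) = -3*log(x) - log(x + 2).
Then F(4) - F(1) = (-7*log(2) - log(3)) - (-log(3)) = -7*log(2).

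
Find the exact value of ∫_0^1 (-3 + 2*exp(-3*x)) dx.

-7/3 - 2*exp(-3)/3

An antiderivative is F(x) = -3*x - 2*exp(-3*x)/3.
Then F(1) - F(0) = (-3 - 2*exp(-3)/3) - (-2/3) = -7/3 - 2*exp(-3)/3.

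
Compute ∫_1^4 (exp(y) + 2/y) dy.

-exp(1) + log(16) + exp(4)

An antiderivative is F(y) = exp(y) + 2*log(y).
Then F(4) - F(1) = (log(16) + exp(4)) - (exp(1)) = -exp(1) + log(16) + exp(4).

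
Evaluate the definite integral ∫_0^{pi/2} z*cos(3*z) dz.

-pi/6 - 1/9

Integrate by parts once (u = z, dv = cos(3*z) dz).
An antiderivative is F(z) = z*sin(3*z)/3 + cos(3*z)/9.
Then F(pi/2) - F(0) = (-pi/6) - (1/9) = -pi/6 - 1/9.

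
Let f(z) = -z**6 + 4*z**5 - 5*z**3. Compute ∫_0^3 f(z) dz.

2025/28

By the power rule, an antiderivative is F(z) = -z**7/7 + 2*z**6/3 - 5*z**4/4.
Then F(3) - F(0) = (2025/28) - (0) = 2025/28.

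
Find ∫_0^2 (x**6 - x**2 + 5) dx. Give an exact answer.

By the power rule, an antiderivative is F(x) = x**7/7 - x**3/3 + 5*x.
Then F(2) - F(0) = (538/21) - (0) = 538/21.

538/21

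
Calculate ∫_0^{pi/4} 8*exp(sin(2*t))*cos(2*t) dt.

-4 + 4*E

Let u = sin(2*t), so du = 2*cos(2*t) dt. When t = 0, u = 0; when t = pi/4, u = 1.
The integral becomes 4·∫ exp(u) du from 0 to 1, with antiderivative 4*exp(u).
Back in t: F(t) = 4*exp(sin(2*t)).
Then F(pi/4) - F(0) = (4*E) - (4) = -4 + 4*E.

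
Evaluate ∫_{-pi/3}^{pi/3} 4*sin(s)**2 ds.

Use the identity sin^2(s) = (1 - cos(2*s))/2.
An antiderivative is F(s) = 2*s - sin(2*s).
Then F(pi/3) - F(-pi/3) = (-sqrt(3)/2 + 2*pi/3) - (-2*pi/3 + sqrt(3)/2) = -sqrt(3) + 4*pi/3.

-sqrt(3) + 4*pi/3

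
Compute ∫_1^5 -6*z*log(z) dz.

36 - 75*log(5)

Integrate by parts once (u = ln z, dv = -6*z dz).
An antiderivative is F(z) = -3*z**2*(2*log(z) - 1)/2.
Then F(5) - F(1) = (75/2 - 75*log(5)) - (3/2) = 36 - 75*log(5).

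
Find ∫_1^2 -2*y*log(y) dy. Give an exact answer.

3/2 - log(16)

Integrate by parts once (u = ln y, dv = -2*y dy).
An antiderivative is F(y) = -y**2*(2*log(y) - 1)/2.
Then F(2) - F(1) = (2 - log(16)) - (1/2) = 3/2 - log(16).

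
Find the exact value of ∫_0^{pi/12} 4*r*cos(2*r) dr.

Integrate by parts once (u = r, dv = 4*cos(2*r) dr).
An antiderivative is F(r) = 2*r*sin(2*r) + cos(2*r).
Then F(pi/12) - F(0) = (pi/12 + sqrt(3)/2) - (1) = -1 + pi/12 + sqrt(3)/2.

-1 + pi/12 + sqrt(3)/2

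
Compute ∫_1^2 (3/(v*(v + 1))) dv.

log(64/27)

Factor the denominator: v**2 + v = (v + 1)v.
Partial fractions: 3/(v*(v + 1)) = -3/(v + 1) + 3/v.
An antiderivative is F(v) = 3*log(v) - 3*log(v + 1).
Then F(2) - F(1) = (log(8/27)) - (-log(8)) = log(64/27).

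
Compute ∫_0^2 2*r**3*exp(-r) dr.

12 - 76*exp(-2)

Integrate by parts 3 times (u = r^3, dv = 2*exp(-r) dr).
An antiderivative is F(r) = (-2*r**3 - 6*r**2 - 12*r - 12)*exp(-r).
Then F(2) - F(0) = (-76*exp(-2)) - (-12) = 12 - 76*exp(-2).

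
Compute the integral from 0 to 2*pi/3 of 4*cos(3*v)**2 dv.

4*pi/3

Use the identity cos^2(3*v) = (1 + cos(6*v))/2.
An antiderivative is F(v) = 2*v + sin(6*v)/3.
Then F(2*pi/3) - F(0) = (4*pi/3) - (0) = 4*pi/3.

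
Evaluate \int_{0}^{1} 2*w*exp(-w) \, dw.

Integrate by parts once (u = w, dv = 2*exp(-w) dw).
An antiderivative is F(w) = (-2*w - 2)*exp(-w).
Then F(1) - F(0) = (-4*exp(-1)) - (-2) = 2 - 4*exp(-1).

2 - 4*exp(-1)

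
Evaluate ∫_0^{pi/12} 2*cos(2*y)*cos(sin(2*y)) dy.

sin(1/2)

Let u = sin(2*y), so du = 2*cos(2*y) dy. When y = 0, u = 0; when y = pi/12, u = 1/2.
The integral becomes ∫ cos(u) du from 0 to 1/2, with antiderivative sin(u).
Back in y: F(y) = sin(sin(2*y)).
Then F(pi/12) - F(0) = (sin(1/2)) - (0) = sin(1/2).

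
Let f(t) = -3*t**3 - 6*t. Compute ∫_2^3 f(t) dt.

By the power rule, an antiderivative is F(t) = -3*t**4/4 - 3*t**2.
Then F(3) - F(2) = (-351/4) - (-24) = -255/4.

-255/4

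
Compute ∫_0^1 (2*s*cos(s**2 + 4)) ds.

Let u = s**2 + 4, so du = 2*s ds. When s = 0, u = 4; when s = 1, u = 5.
The integral becomes ∫ cos(u) du from 4 to 5, with antiderivative sin(u).
Back in s: F(s) = sin(s**2 + 4).
Then F(1) - F(0) = (sin(5)) - (sin(4)) = sin(5) - sin(4).

sin(5) - sin(4)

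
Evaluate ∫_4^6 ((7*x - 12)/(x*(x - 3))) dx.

-4*log(2) + 7*log(3)

Factor the denominator: x**2 - 3*x = x(x - 3).
Partial fractions: (7*x - 12)/(x*(x - 3)) = 4/x + 3/(x - 3).
An antiderivative is F(x) = 4*log(x) + 3*log(x - 3).
Then F(6) - F(4) = (4*log(2) + 7*log(3)) - (8*log(2)) = -4*log(2) + 7*log(3).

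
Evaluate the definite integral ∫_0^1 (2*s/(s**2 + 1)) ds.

log(2)

Let u = s**2 + 1, so du = 2*s ds. When s = 0, u = 1; when s = 1, u = 2.
The integral becomes ∫ 1/u du from 1 to 2, with antiderivative log(u).
Back in s: F(s) = log(s**2 + 1).
Then F(1) - F(0) = (log(2)) - (0) = log(2).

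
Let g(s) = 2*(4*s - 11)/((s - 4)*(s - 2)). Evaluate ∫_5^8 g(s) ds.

Factor the denominator: s**2 - 6*s + 8 = (s - 2)(s - 4).
Partial fractions: 2*(4*s - 11)/((s - 4)*(s - 2)) = 3/(s - 2) + 5/(s - 4).
An antiderivative is F(s) = 5*log(s - 4) + 3*log(s - 2).
Then F(8) - F(5) = (3*log(3) + 13*log(2)) - (log(27)) = 13*log(2).

13*log(2)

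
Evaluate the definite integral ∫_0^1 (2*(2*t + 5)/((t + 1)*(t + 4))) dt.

log(25/4)

Factor the denominator: t**2 + 5*t + 4 = (t + 4)(t + 1).
Partial fractions: 2*(2*t + 5)/((t + 1)*(t + 4)) = 2/(t + 4) + 2/(t + 1).
An antiderivative is F(t) = 2*log(t + 1) + 2*log(t + 4).
Then F(1) - F(0) = (log(100)) - (log(16)) = log(25/4).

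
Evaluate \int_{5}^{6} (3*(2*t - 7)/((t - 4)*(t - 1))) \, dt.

Factor the denominator: t**2 - 5*t + 4 = (t - 1)(t - 4).
Partial fractions: 3*(2*t - 7)/((t - 4)*(t - 1)) = 5/(t - 1) + 1/(t - 4).
An antiderivative is F(t) = log(t - 4) + 5*log(t - 1).
Then F(6) - F(5) = (log(2) + 5*log(5)) - (10*log(2)) = -9*log(2) + 5*log(5).

-9*log(2) + 5*log(5)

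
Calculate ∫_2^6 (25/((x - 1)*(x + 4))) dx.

Factor the denominator: x**2 + 3*x - 4 = (x + 4)(x - 1).
Partial fractions: 25/((x - 1)*(x + 4)) = -5/(x + 4) + 5/(x - 1).
An antiderivative is F(x) = 5*log(x - 1) - 5*log(x + 4).
Then F(6) - F(2) = (-log(32)) - (-5*log(3) - 5*log(2)) = 5*log(3).

5*log(3)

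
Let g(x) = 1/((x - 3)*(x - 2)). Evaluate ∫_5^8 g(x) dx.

Factor the denominator: x**2 - 5*x + 6 = (x - 2)(x - 3).
Partial fractions: 1/((x - 3)*(x - 2)) = -1/(x - 2) + 1/(x - 3).
An antiderivative is F(x) = log(x - 3) - log(x - 2).
Then F(8) - F(5) = (log(5/6)) - (log(2/3)) = log(5/4).

log(5/4)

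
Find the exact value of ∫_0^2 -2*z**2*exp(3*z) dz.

4/27 - 52*exp(6)/27

Integrate by parts twice (u = z^2, dv = -2*exp(3*z) dz).
An antiderivative is F(z) = (-18*z**2 + 12*z - 4)*exp(3*z)/27.
Then F(2) - F(0) = (-52*exp(6)/27) - (-4/27) = 4/27 - 52*exp(6)/27.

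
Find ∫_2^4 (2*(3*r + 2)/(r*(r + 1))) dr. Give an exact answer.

Factor the denominator: r**2 + r = (r + 1)r.
Partial fractions: 2*(3*r + 2)/(r*(r + 1)) = 2/(r + 1) + 4/r.
An antiderivative is F(r) = 4*log(r) + 2*log(r + 1).
Then F(4) - F(2) = (2*log(5) + 8*log(2)) - (2*log(3) + 4*log(2)) = -2*log(3) + 4*log(2) + 2*log(5).

-2*log(3) + 4*log(2) + 2*log(5)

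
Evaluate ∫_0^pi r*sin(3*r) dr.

pi/3

Integrate by parts once (u = r, dv = sin(3*r) dr).
An antiderivative is F(r) = -r*cos(3*r)/3 + sin(3*r)/9.
Then F(pi) - F(0) = (pi/3) - (0) = pi/3.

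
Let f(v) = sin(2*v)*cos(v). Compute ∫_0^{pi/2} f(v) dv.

Use the identity sin(2*v)cos(v) = [sin(3*v) + sin(v)]/2.
An antiderivative is F(v) = -cos(v)/2 - cos(3*v)/6.
Then F(pi/2) - F(0) = (0) - (-2/3) = 2/3.

2/3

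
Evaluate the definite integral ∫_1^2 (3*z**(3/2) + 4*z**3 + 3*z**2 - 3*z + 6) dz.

24*sqrt(2)/5 + 223/10

By the power rule, an antiderivative is F(z) = 6*z**(5/2)/5 + z**4 + z**3 - 3*z**2/2 + 6*z.
Then F(2) - F(1) = (24*sqrt(2)/5 + 30) - (77/10) = 24*sqrt(2)/5 + 223/10.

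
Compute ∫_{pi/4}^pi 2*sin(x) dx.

An antiderivative is F(x) = -2*cos(x).
Then F(pi) - F(pi/4) = (2) - (-sqrt(2)) = sqrt(2) + 2.

sqrt(2) + 2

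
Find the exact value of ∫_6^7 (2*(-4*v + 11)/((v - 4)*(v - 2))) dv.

Factor the denominator: v**2 - 6*v + 8 = (v - 2)(v - 4).
Partial fractions: 2*(-4*v + 11)/((v - 4)*(v - 2)) = -3/(v - 2) - 5/(v - 4).
An antiderivative is F(v) = -5*log(v - 4) - 3*log(v - 2).
Then F(7) - F(6) = (-5*log(3) - 3*log(5)) - (-11*log(2)) = -5*log(3) - 3*log(5) + 11*log(2).

-5*log(3) - 3*log(5) + 11*log(2)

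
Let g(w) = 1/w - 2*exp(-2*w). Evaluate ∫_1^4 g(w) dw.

(-exp(6) + 1 + log(4**exp(8)))*exp(-8)

An antiderivative is F(w) = log(w) + exp(-2*w).
Then F(4) - F(1) = ((1 + log(4**exp(8)))*exp(-8)) - (exp(-2)) = (-exp(6) + 1 + log(4**exp(8)))*exp(-8).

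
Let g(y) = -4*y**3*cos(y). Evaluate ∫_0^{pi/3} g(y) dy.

Integrate by parts 3 times (u = y^3, dv = -4*cos(y) dy).
An antiderivative is F(y) = -4*y**3*sin(y) - 12*y**2*cos(y) + 24*y*sin(y) + 24*cos(y).
Then F(pi/3) - F(0) = (-2*pi**2/3 - 2*sqrt(3)*pi**3/27 + 12 + 4*sqrt(3)*pi) - (24) = -12 - 2*pi**2/3 - 2*sqrt(3)*pi**3/27 + 4*sqrt(3)*pi.

-12 - 2*pi**2/3 - 2*sqrt(3)*pi**3/27 + 4*sqrt(3)*pi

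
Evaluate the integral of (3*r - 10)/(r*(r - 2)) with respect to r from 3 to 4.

Factor the denominator: r**2 - 2*r = r(r - 2).
Partial fractions: (3*r - 10)/(r*(r - 2)) = 5/r - 2/(r - 2).
An antiderivative is F(r) = 5*log(r) - 2*log(r - 2).
Then F(4) - F(3) = (8*log(2)) - (5*log(3)) = -5*log(3) + 8*log(2).

-5*log(3) + 8*log(2)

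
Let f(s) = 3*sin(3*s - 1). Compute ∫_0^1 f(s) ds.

Let u = 3*s - 1, so du = 3 ds. When s = 0, u = -1; when s = 1, u = 2.
The integral becomes ∫ sin(u) du from -1 to 2, with antiderivative -cos(u).
Back in s: F(s) = -cos(3*s - 1).
Then F(1) - F(0) = (-cos(2)) - (-cos(1)) = -cos(2) + cos(1).

-cos(2) + cos(1)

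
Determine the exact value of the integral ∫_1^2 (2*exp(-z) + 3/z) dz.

-2*exp(-2) + 2*exp(-1) + 3*log(2)

An antiderivative is F(z) = 3*log(z) - 2*exp(-z).
Then F(2) - F(1) = (-2*exp(-2) + 3*log(2)) - (-2*exp(-1)) = -2*exp(-2) + 2*exp(-1) + 3*log(2).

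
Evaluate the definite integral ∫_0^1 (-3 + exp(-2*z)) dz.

-5/2 - exp(-2)/2

An antiderivative is F(z) = -3*z - exp(-2*z)/2.
Then F(1) - F(0) = (-3 - exp(-2)/2) - (-1/2) = -5/2 - exp(-2)/2.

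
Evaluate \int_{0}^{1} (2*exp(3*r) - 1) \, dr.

-5/3 + 2*exp(3)/3

An antiderivative is F(r) = 2*exp(3*r)/3 - r.
Then F(1) - F(0) = (-1 + 2*exp(3)/3) - (2/3) = -5/3 + 2*exp(3)/3.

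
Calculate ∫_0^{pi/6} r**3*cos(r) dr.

-3*sqrt(3) - pi/2 + pi**3/432 + sqrt(3)*pi**2/24 + 6

Integrate by parts 3 times (u = r^3, dv = cos(r) dr).
An antiderivative is F(r) = r**3*sin(r) + 3*r**2*cos(r) - 6*r*sin(r) - 6*cos(r).
Then F(pi/6) - F(0) = (-3*sqrt(3) - pi/2 + pi**3/432 + sqrt(3)*pi**2/24) - (-6) = -3*sqrt(3) - pi/2 + pi**3/432 + sqrt(3)*pi**2/24 + 6.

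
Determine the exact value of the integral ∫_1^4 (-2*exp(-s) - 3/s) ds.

-6*log(2) - 2*exp(-1) + 2*exp(-4)

An antiderivative is F(s) = -3*log(s) + 2*exp(-s).
Then F(4) - F(1) = (-6*log(2) + 2*exp(-4)) - (2*exp(-1)) = -6*log(2) - 2*exp(-1) + 2*exp(-4).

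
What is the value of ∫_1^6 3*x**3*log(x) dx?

Integrate by parts once (u = ln x, dv = 3*x**3 dx).
An antiderivative is F(x) = 3*x**4*(4*log(x) - 1)/16.
Then F(6) - F(1) = (-243 + 972*log(2) + 972*log(3)) - (-3/16) = -3885/16 + 972*log(2) + 972*log(3).

-3885/16 + 972*log(2) + 972*log(3)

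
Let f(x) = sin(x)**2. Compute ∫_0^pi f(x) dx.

pi/2

Use the identity sin^2(x) = (1 - cos(2*x))/2.
An antiderivative is F(x) = x/2 - sin(2*x)/4.
Then F(pi) - F(0) = (pi/2) - (0) = pi/2.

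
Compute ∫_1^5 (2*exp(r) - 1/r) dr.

-2*exp(1) - log(5) + 2*exp(5)

An antiderivative is F(r) = 2*exp(r) - log(r).
Then F(5) - F(1) = (-log(5) + 2*exp(5)) - (2*exp(1)) = -2*exp(1) - log(5) + 2*exp(5).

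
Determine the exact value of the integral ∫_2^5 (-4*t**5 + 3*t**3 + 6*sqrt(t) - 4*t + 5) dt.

-39777/4 - 8*sqrt(2) + 20*sqrt(5)

By the power rule, an antiderivative is F(t) = -2*t**6/3 + 3*t**4/4 + 4*t**(3/2) - 2*t**2 + 5*t.
Then F(5) - F(2) = (-119675/12 + 20*sqrt(5)) - (-86/3 + 8*sqrt(2)) = -39777/4 - 8*sqrt(2) + 20*sqrt(5).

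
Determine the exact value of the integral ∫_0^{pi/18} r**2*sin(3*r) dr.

Integrate by parts twice (u = r^2, dv = sin(3*r) dr).
An antiderivative is F(r) = -r**2*cos(3*r)/3 + 2*r*sin(3*r)/9 + 2*cos(3*r)/27.
Then F(pi/18) - F(0) = (-sqrt(3)*pi**2/1944 + pi/162 + sqrt(3)/27) - (2/27) = -2/27 - sqrt(3)*pi**2/1944 + pi/162 + sqrt(3)/27.

-2/27 - sqrt(3)*pi**2/1944 + pi/162 + sqrt(3)/27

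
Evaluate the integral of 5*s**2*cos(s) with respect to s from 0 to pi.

Integrate by parts twice (u = s^2, dv = 5*cos(s) ds).
An antiderivative is F(s) = 5*s**2*sin(s) + 10*s*cos(s) - 10*sin(s).
Then F(pi) - F(0) = (-10*pi) - (0) = -10*pi.

-10*pi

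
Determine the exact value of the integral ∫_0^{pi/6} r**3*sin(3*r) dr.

Integrate by parts 3 times (u = r^3, dv = sin(3*r) dr).
An antiderivative is F(r) = -r**3*cos(3*r)/3 + r**2*sin(3*r)/3 + 2*r*cos(3*r)/9 - 2*sin(3*r)/27.
Then F(pi/6) - F(0) = (-2/27 + pi**2/108) - (0) = -2/27 + pi**2/108.

-2/27 + pi**2/108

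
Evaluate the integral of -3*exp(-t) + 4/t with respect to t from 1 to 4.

An antiderivative is F(t) = 4*log(t) + 3*exp(-t).
Then F(4) - F(1) = (3*exp(-4) + 8*log(2)) - (3*exp(-1)) = -3*exp(-1) + 3*exp(-4) + 8*log(2).

-3*exp(-1) + 3*exp(-4) + 8*log(2)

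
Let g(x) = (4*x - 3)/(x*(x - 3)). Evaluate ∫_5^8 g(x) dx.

Factor the denominator: x**2 - 3*x = x(x - 3).
Partial fractions: (4*x - 3)/(x*(x - 3)) = 1/x + 3/(x - 3).
An antiderivative is F(x) = log(x) + 3*log(x - 3).
Then F(8) - F(5) = (3*log(2) + 3*log(5)) - (log(40)) = log(25).

log(25)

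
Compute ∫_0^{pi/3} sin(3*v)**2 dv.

pi/6

Use the identity sin^2(3*v) = (1 - cos(6*v))/2.
An antiderivative is F(v) = v/2 - sin(6*v)/12.
Then F(pi/3) - F(0) = (pi/6) - (0) = pi/6.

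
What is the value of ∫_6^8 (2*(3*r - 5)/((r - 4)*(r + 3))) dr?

Factor the denominator: r**2 - r - 12 = (r + 3)(r - 4).
Partial fractions: 2*(3*r - 5)/((r - 4)*(r + 3)) = 4/(r + 3) + 2/(r - 4).
An antiderivative is F(r) = 2*log(r - 4) + 4*log(r + 3).
Then F(8) - F(6) = (4*log(2) + 4*log(11)) - (2*log(2) + 8*log(3)) = -8*log(3) + 2*log(2) + 4*log(11).

-8*log(3) + 2*log(2) + 4*log(11)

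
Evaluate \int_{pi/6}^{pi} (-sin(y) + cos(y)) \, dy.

-3/2 - sqrt(3)/2

An antiderivative is F(y) = sin(y) + cos(y).
Then F(pi) - F(pi/6) = (-1) - (1/2 + sqrt(3)/2) = -3/2 - sqrt(3)/2.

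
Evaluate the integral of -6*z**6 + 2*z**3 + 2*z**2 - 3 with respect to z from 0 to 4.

By the power rule, an antiderivative is F(z) = -6*z**7/7 + z**4/2 + 2*z**3/3 - 3*z.
Then F(4) - F(0) = (-291580/21) - (0) = -291580/21.

-291580/21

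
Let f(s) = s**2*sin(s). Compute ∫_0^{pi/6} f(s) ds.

-2 - sqrt(3)*pi**2/72 + pi/6 + sqrt(3)

Integrate by parts twice (u = s^2, dv = sin(s) ds).
An antiderivative is F(s) = -s**2*cos(s) + 2*s*sin(s) + 2*cos(s).
Then F(pi/6) - F(0) = (-sqrt(3)*pi**2/72 + pi/6 + sqrt(3)) - (2) = -2 - sqrt(3)*pi**2/72 + pi/6 + sqrt(3).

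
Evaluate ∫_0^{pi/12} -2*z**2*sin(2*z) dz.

Integrate by parts twice (u = z^2, dv = -2*sin(2*z) dz).
An antiderivative is F(z) = z**2*cos(2*z) - z*sin(2*z) - cos(2*z)/2.
Then F(pi/12) - F(0) = (-sqrt(3)/4 - pi/24 + sqrt(3)*pi**2/288) - (-1/2) = -sqrt(3)/4 - pi/24 + sqrt(3)*pi**2/288 + 1/2.

-sqrt(3)/4 - pi/24 + sqrt(3)*pi**2/288 + 1/2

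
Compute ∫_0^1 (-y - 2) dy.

-5/2

By the power rule, an antiderivative is F(y) = -y**2/2 - 2*y.
Then F(1) - F(0) = (-5/2) - (0) = -5/2.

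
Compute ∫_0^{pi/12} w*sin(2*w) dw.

-sqrt(3)*pi/48 + 1/8

Integrate by parts once (u = w, dv = sin(2*w) dw).
An antiderivative is F(w) = -w*cos(2*w)/2 + sin(2*w)/4.
Then F(pi/12) - F(0) = (-sqrt(3)*pi/48 + 1/8) - (0) = -sqrt(3)*pi/48 + 1/8.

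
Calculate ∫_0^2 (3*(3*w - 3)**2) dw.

Let u = 3*w - 3, so du = 3 dw. When w = 0, u = -3; when w = 2, u = 3.
The integral becomes ∫ u**2 du from -3 to 3, with antiderivative u**3/3.
Back in w: F(w) = (3*w - 3)**3/3.
Then F(2) - F(0) = (9) - (-9) = 18.

18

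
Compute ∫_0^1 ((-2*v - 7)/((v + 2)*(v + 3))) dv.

Factor the denominator: v**2 + 5*v + 6 = (v + 3)(v + 2).
Partial fractions: (-2*v - 7)/((v + 2)*(v + 3)) = 1/(v + 3) - 3/(v + 2).
An antiderivative is F(v) = -3*log(v + 2) + log(v + 3).
Then F(1) - F(0) = (log(4/27)) - (log(3/8)) = log(32/81).

log(32/81)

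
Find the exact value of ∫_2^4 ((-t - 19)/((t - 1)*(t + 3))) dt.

-4*log(5) - 5*log(3) + 4*log(7)

Factor the denominator: t**2 + 2*t - 3 = (t + 3)(t - 1).
Partial fractions: (-t - 19)/((t - 1)*(t + 3)) = 4/(t + 3) - 5/(t - 1).
An antiderivative is F(t) = -5*log(t - 1) + 4*log(t + 3).
Then F(4) - F(2) = (-5*log(3) + 4*log(7)) - (4*log(5)) = -4*log(5) - 5*log(3) + 4*log(7).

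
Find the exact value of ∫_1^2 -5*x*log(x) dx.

15/4 - 10*log(2)

Integrate by parts once (u = ln x, dv = -5*x dx).
An antiderivative is F(x) = -5*x**2*(2*log(x) - 1)/4.
Then F(2) - F(1) = (5 - 10*log(2)) - (5/4) = 15/4 - 10*log(2).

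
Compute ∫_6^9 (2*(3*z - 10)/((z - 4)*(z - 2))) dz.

Factor the denominator: z**2 - 6*z + 8 = (z - 2)(z - 4).
Partial fractions: 2*(3*z - 10)/((z - 4)*(z - 2)) = 4/(z - 2) + 2/(z - 4).
An antiderivative is F(z) = 2*log(z - 4) + 4*log(z - 2).
Then F(9) - F(6) = (2*log(5) + 4*log(7)) - (10*log(2)) = -10*log(2) + 2*log(5) + 4*log(7).

-10*log(2) + 2*log(5) + 4*log(7)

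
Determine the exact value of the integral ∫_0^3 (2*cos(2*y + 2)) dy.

Let u = 2*y + 2, so du = 2 dy. When y = 0, u = 2; when y = 3, u = 8.
The integral becomes ∫ cos(u) du from 2 to 8, with antiderivative sin(u).
Back in y: F(y) = sin(2*y + 2).
Then F(3) - F(0) = (sin(8)) - (sin(2)) = -sin(2) + sin(8).

-sin(2) + sin(8)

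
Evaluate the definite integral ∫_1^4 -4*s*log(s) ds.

15 - 64*log(2)

Integrate by parts once (u = ln s, dv = -4*s ds).
An antiderivative is F(s) = -s**2*(2*log(s) - 1).
Then F(4) - F(1) = (16 - 64*log(2)) - (1) = 15 - 64*log(2).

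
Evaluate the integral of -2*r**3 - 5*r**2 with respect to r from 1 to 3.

-250/3

By the power rule, an antiderivative is F(r) = -r**4/2 - 5*r**3/3.
Then F(3) - F(1) = (-171/2) - (-13/6) = -250/3.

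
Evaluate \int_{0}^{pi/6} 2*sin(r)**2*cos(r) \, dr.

1/12

Let u = sin(r), so du = cos(r) dr. When r = 0, u = 0; when r = pi/6, u = 1/2.
The integral becomes 2·∫ u**2 du from 0 to 1/2, with antiderivative 2*u**3/3.
Back in r: F(r) = 2*sin(r)**3/3.
Then F(pi/6) - F(0) = (1/12) - (0) = 1/12.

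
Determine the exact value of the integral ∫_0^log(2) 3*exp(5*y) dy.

93/5

Let u = exp(y), so du = exp(y) dy. When y = 0, u = 1; when y = log(2), u = 2.
The integral becomes 3·∫ u**4 du from 1 to 2, with antiderivative 3*u**5/5.
Back in y: F(y) = 3*exp(5*y)/5.
Then F(log(2)) - F(0) = (96/5) - (3/5) = 93/5.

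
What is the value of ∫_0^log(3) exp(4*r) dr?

20

Let u = exp(r), so du = exp(r) dr. When r = 0, u = 1; when r = log(3), u = 3.
The integral becomes ∫ u**3 du from 1 to 3, with antiderivative u**4/4.
Back in r: F(r) = exp(4*r)/4.
Then F(log(3)) - F(0) = (81/4) - (1/4) = 20.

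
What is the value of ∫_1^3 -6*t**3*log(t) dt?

30 - 243*log(3)/2

Integrate by parts once (u = ln t, dv = -6*t**3 dt).
An antiderivative is F(t) = -3*t**4*(4*log(t) - 1)/8.
Then F(3) - F(1) = (243/8 - 243*log(3)/2) - (3/8) = 30 - 243*log(3)/2.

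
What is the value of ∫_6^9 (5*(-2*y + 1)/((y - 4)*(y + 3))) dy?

Factor the denominator: y**2 - y - 12 = (y + 3)(y - 4).
Partial fractions: 5*(-2*y + 1)/((y - 4)*(y + 3)) = -5/(y + 3) - 5/(y - 4).
An antiderivative is F(y) = -5*log(y - 4) - 5*log(y + 3).
Then F(9) - F(6) = (-5*log(5) - 10*log(2) - 5*log(3)) - (-10*log(3) - 5*log(2)) = -5*log(5) - 5*log(2) + 5*log(3).

-5*log(5) - 5*log(2) + 5*log(3)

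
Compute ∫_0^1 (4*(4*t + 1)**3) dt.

Let u = 4*t + 1, so du = 4 dt. When t = 0, u = 1; when t = 1, u = 5.
The integral becomes ∫ u**3 du from 1 to 5, with antiderivative u**4/4.
Back in t: F(t) = (4*t + 1)**4/4.
Then F(1) - F(0) = (625/4) - (1/4) = 156.

156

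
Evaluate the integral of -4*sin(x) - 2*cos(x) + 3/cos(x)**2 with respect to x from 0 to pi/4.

An antiderivative is F(x) = -2*sin(x) + 4*cos(x) + 3*tan(x).
Then F(pi/4) - F(0) = (sqrt(2) + 3) - (4) = -1 + sqrt(2).

-1 + sqrt(2)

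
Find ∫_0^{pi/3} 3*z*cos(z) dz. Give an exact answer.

-3/2 + sqrt(3)*pi/2

Integrate by parts once (u = z, dv = 3*cos(z) dz).
An antiderivative is F(z) = 3*z*sin(z) + 3*cos(z).
Then F(pi/3) - F(0) = (3/2 + sqrt(3)*pi/2) - (3) = -3/2 + sqrt(3)*pi/2.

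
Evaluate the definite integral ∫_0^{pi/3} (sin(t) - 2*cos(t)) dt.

1/2 - sqrt(3)

An antiderivative is F(t) = -2*sin(t) - cos(t).
Then F(pi/3) - F(0) = (-sqrt(3) - 1/2) - (-1) = 1/2 - sqrt(3).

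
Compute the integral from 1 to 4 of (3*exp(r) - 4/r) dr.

An antiderivative is F(r) = 3*exp(r) - 4*log(r).
Then F(4) - F(1) = (-8*log(2) + 3*exp(4)) - (3*exp(1)) = -3*exp(1) - 8*log(2) + 3*exp(4).

-3*exp(1) - 8*log(2) + 3*exp(4)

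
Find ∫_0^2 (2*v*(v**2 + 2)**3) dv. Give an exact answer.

320

Let u = v**2 + 2, so du = 2*v dv. When v = 0, u = 2; when v = 2, u = 6.
The integral becomes ∫ u**3 du from 2 to 6, with antiderivative u**4/4.
Back in v: F(v) = (v**2 + 2)**4/4.
Then F(2) - F(0) = (324) - (4) = 320.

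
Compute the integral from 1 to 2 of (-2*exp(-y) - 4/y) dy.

An antiderivative is F(y) = -4*log(y) + 2*exp(-y).
Then F(2) - F(1) = (-4*log(2) + 2*exp(-2)) - (2*exp(-1)) = -4*log(2) - 2*exp(-1) + 2*exp(-2).

-4*log(2) - 2*exp(-1) + 2*exp(-2)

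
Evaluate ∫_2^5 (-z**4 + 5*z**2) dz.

-2118/5

By the power rule, an antiderivative is F(z) = -z**5/5 + 5*z**3/3.
Then F(5) - F(2) = (-1250/3) - (104/15) = -2118/5.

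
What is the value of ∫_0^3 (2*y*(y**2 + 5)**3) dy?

37791/4

Let u = y**2 + 5, so du = 2*y dy. When y = 0, u = 5; when y = 3, u = 14.
The integral becomes ∫ u**3 du from 5 to 14, with antiderivative u**4/4.
Back in y: F(y) = (y**2 + 5)**4/4.
Then F(3) - F(0) = (9604) - (625/4) = 37791/4.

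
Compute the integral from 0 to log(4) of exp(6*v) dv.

Let u = exp(v), so du = exp(v) dv. When v = 0, u = 1; when v = log(4), u = 4.
The integral becomes ∫ u**5 du from 1 to 4, with antiderivative u**6/6.
Back in v: F(v) = exp(6*v)/6.
Then F(log(4)) - F(0) = (2048/3) - (1/6) = 1365/2.

1365/2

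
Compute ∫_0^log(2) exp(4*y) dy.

Let u = exp(y), so du = exp(y) dy. When y = 0, u = 1; when y = log(2), u = 2.
The integral becomes ∫ u**3 du from 1 to 2, with antiderivative u**4/4.
Back in y: F(y) = exp(4*y)/4.
Then F(log(2)) - F(0) = (4) - (1/4) = 15/4.

15/4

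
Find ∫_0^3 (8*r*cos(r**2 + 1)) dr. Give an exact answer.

Let u = r**2 + 1, so du = 2*r dr. When r = 0, u = 1; when r = 3, u = 10.
The integral becomes 4·∫ cos(u) du from 1 to 10, with antiderivative 4*sin(u).
Back in r: F(r) = 4*sin(r**2 + 1).
Then F(3) - F(0) = (4*sin(10)) - (4*sin(1)) = -4*sin(1) + 4*sin(10).

-4*sin(1) + 4*sin(10)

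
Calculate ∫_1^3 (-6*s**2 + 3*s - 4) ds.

-48

By the power rule, an antiderivative is F(s) = -2*s**3 + 3*s**2/2 - 4*s.
Then F(3) - F(1) = (-105/2) - (-9/2) = -48.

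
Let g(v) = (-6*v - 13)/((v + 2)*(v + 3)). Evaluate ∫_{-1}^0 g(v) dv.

Factor the denominator: v**2 + 5*v + 6 = (v + 3)(v + 2).
Partial fractions: (-6*v - 13)/((v + 2)*(v + 3)) = -5/(v + 3) - 1/(v + 2).
An antiderivative is F(v) = -log(v + 2) - 5*log(v + 3).
Then F(0) - F(-1) = (-5*log(3) - log(2)) - (-log(32)) = -5*log(3) + 4*log(2).

-5*log(3) + 4*log(2)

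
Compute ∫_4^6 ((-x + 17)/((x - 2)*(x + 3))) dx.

-8*log(3) + 3*log(2) + 4*log(7)

Factor the denominator: x**2 + x - 6 = (x + 3)(x - 2).
Partial fractions: (-x + 17)/((x - 2)*(x + 3)) = -4/(x + 3) + 3/(x - 2).
An antiderivative is F(x) = 3*log(x - 2) - 4*log(x + 3).
Then F(6) - F(4) = (-8*log(3) + 6*log(2)) - (-4*log(7) + 3*log(2)) = -8*log(3) + 3*log(2) + 4*log(7).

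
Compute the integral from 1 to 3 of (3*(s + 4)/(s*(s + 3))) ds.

Factor the denominator: s**2 + 3*s = (s + 3)s.
Partial fractions: 3*(s + 4)/(s*(s + 3)) = -1/(s + 3) + 4/s.
An antiderivative is F(s) = 4*log(s) - log(s + 3).
Then F(3) - F(1) = (log(27/2)) - (-log(4)) = log(54).

log(54)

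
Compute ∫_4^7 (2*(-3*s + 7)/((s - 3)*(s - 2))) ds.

Factor the denominator: s**2 - 5*s + 6 = (s - 2)(s - 3).
Partial fractions: 2*(-3*s + 7)/((s - 3)*(s - 2)) = -2/(s - 2) - 4/(s - 3).
An antiderivative is F(s) = -4*log(s - 3) - 2*log(s - 2).
Then F(7) - F(4) = (-8*log(2) - 2*log(5)) - (-log(4)) = -6*log(2) - 2*log(5).

-6*log(2) - 2*log(5)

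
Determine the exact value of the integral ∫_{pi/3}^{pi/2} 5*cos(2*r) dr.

An antiderivative is F(r) = 5*sin(2*r)/2.
Then F(pi/2) - F(pi/3) = (0) - (5*sqrt(3)/4) = -5*sqrt(3)/4.

-5*sqrt(3)/4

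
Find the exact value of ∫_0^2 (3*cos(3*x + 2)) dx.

Let u = 3*x + 2, so du = 3 dx. When x = 0, u = 2; when x = 2, u = 8.
The integral becomes ∫ cos(u) du from 2 to 8, with antiderivative sin(u).
Back in x: F(x) = sin(3*x + 2).
Then F(2) - F(0) = (sin(8)) - (sin(2)) = -sin(2) + sin(8).

-sin(2) + sin(8)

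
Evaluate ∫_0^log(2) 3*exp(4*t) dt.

45/4

Let u = exp(t), so du = exp(t) dt. When t = 0, u = 1; when t = log(2), u = 2.
The integral becomes 3·∫ u**3 du from 1 to 2, with antiderivative 3*u**4/4.
Back in t: F(t) = 3*exp(4*t)/4.
Then F(log(2)) - F(0) = (12) - (3/4) = 45/4.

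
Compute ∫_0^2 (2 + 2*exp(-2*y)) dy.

An antiderivative is F(y) = 2*y - exp(-2*y).
Then F(2) - F(0) = (4 - exp(-4)) - (-1) = 5 - exp(-4).

5 - exp(-4)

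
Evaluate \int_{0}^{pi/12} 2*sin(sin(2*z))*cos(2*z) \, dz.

Let u = sin(2*z), so du = 2*cos(2*z) dz. When z = 0, u = 0; when z = pi/12, u = 1/2.
The integral becomes ∫ sin(u) du from 0 to 1/2, with antiderivative -cos(u).
Back in z: F(z) = -cos(sin(2*z)).
Then F(pi/12) - F(0) = (-cos(1/2)) - (-1) = 1 - cos(1/2).

1 - cos(1/2)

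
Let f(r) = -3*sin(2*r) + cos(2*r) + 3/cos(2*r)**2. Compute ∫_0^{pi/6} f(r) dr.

-3/4 + 7*sqrt(3)/4

An antiderivative is F(r) = sin(2*r)/2 + 3*cos(2*r)/2 + 3*tan(2*r)/2.
Then F(pi/6) - F(0) = (3/4 + 7*sqrt(3)/4) - (3/2) = -3/4 + 7*sqrt(3)/4.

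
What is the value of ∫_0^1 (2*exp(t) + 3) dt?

An antiderivative is F(t) = 3*t + 2*exp(t).
Then F(1) - F(0) = (3 + 2*E) - (2) = 1 + 2*E.

1 + 2*E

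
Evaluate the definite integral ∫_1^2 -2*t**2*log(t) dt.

Integrate by parts once (u = ln t, dv = -2*t**2 dt).
An antiderivative is F(t) = -2*t**3*(3*log(t) - 1)/9.
Then F(2) - F(1) = (16/9 - 16*log(2)/3) - (2/9) = 14/9 - 16*log(2)/3.

14/9 - 16*log(2)/3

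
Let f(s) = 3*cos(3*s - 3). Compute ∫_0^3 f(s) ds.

Let u = 3*s - 3, so du = 3 ds. When s = 0, u = -3; when s = 3, u = 6.
The integral becomes ∫ cos(u) du from -3 to 6, with antiderivative sin(u).
Back in s: F(s) = sin(3*s - 3).
Then F(3) - F(0) = (sin(6)) - (-sin(3)) = sin(6) + sin(3).

sin(6) + sin(3)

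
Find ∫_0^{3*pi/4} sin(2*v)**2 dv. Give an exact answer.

Use the identity sin^2(2*v) = (1 - cos(4*v))/2.
An antiderivative is F(v) = v/2 - sin(4*v)/8.
Then F(3*pi/4) - F(0) = (3*pi/8) - (0) = 3*pi/8.

3*pi/8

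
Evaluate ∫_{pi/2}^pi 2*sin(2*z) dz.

An antiderivative is F(z) = -cos(2*z).
Then F(pi) - F(pi/2) = (-1) - (1) = -2.

-2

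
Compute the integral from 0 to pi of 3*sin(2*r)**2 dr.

Use the identity sin^2(2*r) = (1 - cos(4*r))/2.
An antiderivative is F(r) = 3*r/2 - 3*sin(4*r)/8.
Then F(pi) - F(0) = (3*pi/2) - (0) = 3*pi/2.

3*pi/2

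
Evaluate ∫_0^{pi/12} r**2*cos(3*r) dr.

Integrate by parts twice (u = r^2, dv = cos(3*r) dr).
An antiderivative is F(r) = r**2*sin(3*r)/3 + 2*r*cos(3*r)/9 - 2*sin(3*r)/27.
Then F(pi/12) - F(0) = (sqrt(2)*(-32 + pi**2 + 8*pi)/864) - (0) = sqrt(2)*(-32 + pi**2 + 8*pi)/864.

sqrt(2)*(-32 + pi**2 + 8*pi)/864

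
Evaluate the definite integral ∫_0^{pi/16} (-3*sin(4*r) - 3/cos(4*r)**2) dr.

An antiderivative is F(r) = 3*cos(4*r)/4 - 3*tan(4*r)/4.
Then F(pi/16) - F(0) = (-3/4 + 3*sqrt(2)/8) - (3/4) = -3/2 + 3*sqrt(2)/8.

-3/2 + 3*sqrt(2)/8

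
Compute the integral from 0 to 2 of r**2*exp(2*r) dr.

Integrate by parts twice (u = r^2, dv = exp(2*r) dr).
An antiderivative is F(r) = (2*r**2 - 2*r + 1)*exp(2*r)/4.
Then F(2) - F(0) = (5*exp(4)/4) - (1/4) = -1/4 + 5*exp(4)/4.

-1/4 + 5*exp(4)/4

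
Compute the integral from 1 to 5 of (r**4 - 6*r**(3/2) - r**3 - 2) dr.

By the power rule, an antiderivative is F(r) = -12*r**(5/2)/5 + r**5/5 - r**4/4 - 2*r.
Then F(5) - F(1) = (1835/4 - 60*sqrt(5)) - (-89/20) = 2316/5 - 60*sqrt(5).

2316/5 - 60*sqrt(5)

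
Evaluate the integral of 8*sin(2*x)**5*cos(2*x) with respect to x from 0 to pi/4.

2/3

Let u = sin(2*x), so du = 2*cos(2*x) dx. When x = 0, u = 0; when x = pi/4, u = 1.
The integral becomes 4·∫ u**5 du from 0 to 1, with antiderivative 2*u**6/3.
Back in x: F(x) = 2*sin(2*x)**6/3.
Then F(pi/4) - F(0) = (2/3) - (0) = 2/3.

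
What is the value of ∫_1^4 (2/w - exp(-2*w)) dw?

An antiderivative is F(w) = 2*log(w) + exp(-2*w)/2.
Then F(4) - F(1) = (exp(-8)/2 + 4*log(2)) - (exp(-2)/2) = (-exp(6) + 1 + 8*exp(8)*log(2))*exp(-8)/2.

(-exp(6) + 1 + 8*exp(8)*log(2))*exp(-8)/2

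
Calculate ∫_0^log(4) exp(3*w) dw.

21

Let u = exp(w), so du = exp(w) dw. When w = 0, u = 1; when w = log(4), u = 4.
The integral becomes ∫ u**2 du from 1 to 4, with antiderivative u**3/3.
Back in w: F(w) = exp(3*w)/3.
Then F(log(4)) - F(0) = (64/3) - (1/3) = 21.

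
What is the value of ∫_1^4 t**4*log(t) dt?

Integrate by parts once (u = ln t, dv = t**4 dt).
An antiderivative is F(t) = t**5*(5*log(t) - 1)/25.
Then F(4) - F(1) = (-1024/25 + 2048*log(2)/5) - (-1/25) = -1023/25 + 2048*log(2)/5.

-1023/25 + 2048*log(2)/5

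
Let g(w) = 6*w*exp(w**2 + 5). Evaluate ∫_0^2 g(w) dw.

Let u = w**2 + 5, so du = 2*w dw. When w = 0, u = 5; when w = 2, u = 9.
The integral becomes 3·∫ exp(u) du from 5 to 9, with antiderivative 3*exp(u).
Back in w: F(w) = 3*exp(w**2 + 5).
Then F(2) - F(0) = (3*exp(9)) - (3*exp(5)) = -3*(1 - exp(4))*exp(5).

-3*(1 - exp(4))*exp(5)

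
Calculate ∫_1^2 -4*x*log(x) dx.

3 - 8*log(2)

Integrate by parts once (u = ln x, dv = -4*x dx).
An antiderivative is F(x) = -x**2*(2*log(x) - 1).
Then F(2) - F(1) = (4 - 8*log(2)) - (1) = 3 - 8*log(2).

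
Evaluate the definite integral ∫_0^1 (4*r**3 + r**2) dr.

By the power rule, an antiderivative is F(r) = r**4 + r**3/3.
Then F(1) - F(0) = (4/3) - (0) = 4/3.

4/3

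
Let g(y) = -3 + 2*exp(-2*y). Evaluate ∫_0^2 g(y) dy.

An antiderivative is F(y) = -3*y - exp(-2*y).
Then F(2) - F(0) = (-6 - exp(-4)) - (-1) = -5 - exp(-4).

-5 - exp(-4)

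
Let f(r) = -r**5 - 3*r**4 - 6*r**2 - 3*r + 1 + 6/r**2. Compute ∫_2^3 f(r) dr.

By the power rule, an antiderivative is F(r) = -r**6/6 - 3*r**5/5 - 2*r**3 - 3*r**2/2 + r - 6/r.
Then F(3) - F(2) = (-1669/5) - (-793/15) = -4214/15.

-4214/15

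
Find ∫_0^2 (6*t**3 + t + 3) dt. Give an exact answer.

32

By the power rule, an antiderivative is F(t) = 3*t**4/2 + t**2/2 + 3*t.
Then F(2) - F(0) = (32) - (0) = 32.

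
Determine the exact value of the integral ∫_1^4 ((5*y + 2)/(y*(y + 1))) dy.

Factor the denominator: y**2 + y = (y + 1)y.
Partial fractions: (5*y + 2)/(y*(y + 1)) = 3/(y + 1) + 2/y.
An antiderivative is F(y) = 2*log(y) + 3*log(y + 1).
Then F(4) - F(1) = (4*log(2) + 3*log(5)) - (log(8)) = log(2) + 3*log(5).

log(2) + 3*log(5)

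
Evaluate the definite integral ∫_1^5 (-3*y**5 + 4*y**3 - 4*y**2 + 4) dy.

-22012/3

By the power rule, an antiderivative is F(y) = -y**6/2 + y**4 - 4*y**3/3 + 4*y.
Then F(5) - F(1) = (-44005/6) - (19/6) = -22012/3.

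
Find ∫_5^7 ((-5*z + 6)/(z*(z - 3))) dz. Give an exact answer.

Factor the denominator: z**2 - 3*z = z(z - 3).
Partial fractions: (-5*z + 6)/(z*(z - 3)) = -2/z - 3/(z - 3).
An antiderivative is F(z) = -2*log(z) - 3*log(z - 3).
Then F(7) - F(5) = (-6*log(2) - 2*log(7)) - (-2*log(5) - 3*log(2)) = -2*log(7) - 3*log(2) + 2*log(5).

-2*log(7) - 3*log(2) + 2*log(5)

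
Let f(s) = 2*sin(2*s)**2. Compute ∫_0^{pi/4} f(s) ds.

pi/4

Use the identity sin^2(2*s) = (1 - cos(4*s))/2.
An antiderivative is F(s) = s - sin(4*s)/4.
Then F(pi/4) - F(0) = (pi/4) - (0) = pi/4.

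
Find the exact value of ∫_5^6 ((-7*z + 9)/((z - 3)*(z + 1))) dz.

Factor the denominator: z**2 - 2*z - 3 = (z + 1)(z - 3).
Partial fractions: (-7*z + 9)/((z - 3)*(z + 1)) = -4/(z + 1) - 3/(z - 3).
An antiderivative is F(z) = -3*log(z - 3) - 4*log(z + 1).
Then F(6) - F(5) = (-4*log(7) - 3*log(3)) - (-7*log(2) - 4*log(3)) = -4*log(7) + log(3) + 7*log(2).

-4*log(7) + log(3) + 7*log(2)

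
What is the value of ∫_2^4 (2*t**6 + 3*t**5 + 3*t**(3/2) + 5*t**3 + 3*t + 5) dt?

By the power rule, an antiderivative is F(t) = 2*t**7/7 + t**6/2 + 6*t**(5/2)/5 + 5*t**4/4 + 3*t**2/2 + 5*t.
Then F(4) - F(2) = (249604/35) - (24*sqrt(2)/5 + 732/7) = 245944/35 - 24*sqrt(2)/5.

245944/35 - 24*sqrt(2)/5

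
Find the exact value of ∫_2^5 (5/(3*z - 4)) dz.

An antiderivative is F(z) = 5*log(3*z - 4)/3.
Then F(5) - F(2) = (5*log(11)/3) - (5*log(2)/3) = -5*log(2)/3 + 5*log(11)/3.

-5*log(2)/3 + 5*log(11)/3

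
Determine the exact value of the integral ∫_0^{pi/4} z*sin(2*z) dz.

Integrate by parts once (u = z, dv = sin(2*z) dz).
An antiderivative is F(z) = -z*cos(2*z)/2 + sin(2*z)/4.
Then F(pi/4) - F(0) = (1/4) - (0) = 1/4.

1/4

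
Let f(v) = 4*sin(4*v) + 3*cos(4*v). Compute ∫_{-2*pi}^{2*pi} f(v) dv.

0

An antiderivative is F(v) = 3*sin(4*v)/4 - cos(4*v).
Then F(2*pi) - F(-2*pi) = (-1) - (-1) = 0.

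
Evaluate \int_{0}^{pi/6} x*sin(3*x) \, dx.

Integrate by parts once (u = x, dv = sin(3*x) dx).
An antiderivative is F(x) = -x*cos(3*x)/3 + sin(3*x)/9.
Then F(pi/6) - F(0) = (1/9) - (0) = 1/9.

1/9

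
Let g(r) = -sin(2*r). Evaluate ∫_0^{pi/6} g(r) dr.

An antiderivative is F(r) = cos(2*r)/2.
Then F(pi/6) - F(0) = (1/4) - (1/2) = -1/4.

-1/4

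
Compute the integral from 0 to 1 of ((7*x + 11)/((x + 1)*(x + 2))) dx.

log(54)

Factor the denominator: x**2 + 3*x + 2 = (x + 2)(x + 1).
Partial fractions: (7*x + 11)/((x + 1)*(x + 2)) = 3/(x + 2) + 4/(x + 1).
An antiderivative is F(x) = 4*log(x + 1) + 3*log(x + 2).
Then F(1) - F(0) = (4*log(2) + 3*log(3)) - (log(8)) = log(54).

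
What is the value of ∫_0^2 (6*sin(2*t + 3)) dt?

3*cos(3) - 3*cos(7)

Let u = 2*t + 3, so du = 2 dt. When t = 0, u = 3; when t = 2, u = 7.
The integral becomes 3·∫ sin(u) du from 3 to 7, with antiderivative -3*cos(u).
Back in t: F(t) = -3*cos(2*t + 3).
Then F(2) - F(0) = (-3*cos(7)) - (-3*cos(3)) = 3*cos(3) - 3*cos(7).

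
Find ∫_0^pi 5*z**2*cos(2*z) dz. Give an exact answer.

Integrate by parts twice (u = z^2, dv = 5*cos(2*z) dz).
An antiderivative is F(z) = 5*z**2*sin(2*z)/2 + 5*z*cos(2*z)/2 - 5*sin(2*z)/4.
Then F(pi) - F(0) = (5*pi/2) - (0) = 5*pi/2.

5*pi/2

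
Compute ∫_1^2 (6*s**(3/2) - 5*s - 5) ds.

-149/10 + 48*sqrt(2)/5

By the power rule, an antiderivative is F(s) = 12*s**(5/2)/5 - 5*s**2/2 - 5*s.
Then F(2) - F(1) = (-20 + 48*sqrt(2)/5) - (-51/10) = -149/10 + 48*sqrt(2)/5.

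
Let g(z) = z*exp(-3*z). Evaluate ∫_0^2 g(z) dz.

Integrate by parts once (u = z, dv = exp(-3*z) dz).
An antiderivative is F(z) = (-3*z - 1)*exp(-3*z)/9.
Then F(2) - F(0) = (-7*exp(-6)/9) - (-1/9) = (-7 + exp(6))*exp(-6)/9.

(-7 + exp(6))*exp(-6)/9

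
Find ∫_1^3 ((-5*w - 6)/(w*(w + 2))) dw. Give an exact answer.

-log(75)

Factor the denominator: w**2 + 2*w = (w + 2)w.
Partial fractions: (-5*w - 6)/(w*(w + 2)) = -2/(w + 2) - 3/w.
An antiderivative is F(w) = -3*log(w) - 2*log(w + 2).
Then F(3) - F(1) = (-3*log(3) - 2*log(5)) - (-log(9)) = -log(75).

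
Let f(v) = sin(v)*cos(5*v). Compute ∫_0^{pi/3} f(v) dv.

-3/16

Use the identity sin(v)cos(5*v) = [sin(6*v) + sin(-4*v)]/2.
An antiderivative is F(v) = cos(4*v)/8 - cos(6*v)/12.
Then F(pi/3) - F(0) = (-7/48) - (1/24) = -3/16.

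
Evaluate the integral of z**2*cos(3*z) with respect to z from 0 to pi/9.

-sqrt(3)/27 + sqrt(3)*pi**2/486 + pi/81

Integrate by parts twice (u = z^2, dv = cos(3*z) dz).
An antiderivative is F(z) = z**2*sin(3*z)/3 + 2*z*cos(3*z)/9 - 2*sin(3*z)/27.
Then F(pi/9) - F(0) = (-sqrt(3)/27 + sqrt(3)*pi**2/486 + pi/81) - (0) = -sqrt(3)/27 + sqrt(3)*pi**2/486 + pi/81.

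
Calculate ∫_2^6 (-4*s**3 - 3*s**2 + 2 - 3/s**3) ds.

By the power rule, an antiderivative is F(s) = -s**4 - s**3 + 2*s + 3/(2*s**2).
Then F(6) - F(2) = (-35999/24) - (-157/8) = -4441/3.

-4441/3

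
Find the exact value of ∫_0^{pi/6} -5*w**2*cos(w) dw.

-5*sqrt(3)*pi/6 - 5*pi**2/72 + 5

Integrate by parts twice (u = w^2, dv = -5*cos(w) dw).
An antiderivative is F(w) = -5*w**2*sin(w) - 10*w*cos(w) + 10*sin(w).
Then F(pi/6) - F(0) = (-5*sqrt(3)*pi/6 - 5*pi**2/72 + 5) - (0) = -5*sqrt(3)*pi/6 - 5*pi**2/72 + 5.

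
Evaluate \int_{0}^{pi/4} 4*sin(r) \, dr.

An antiderivative is F(r) = -4*cos(r).
Then F(pi/4) - F(0) = (-2*sqrt(2)) - (-4) = 4 - 2*sqrt(2).

4 - 2*sqrt(2)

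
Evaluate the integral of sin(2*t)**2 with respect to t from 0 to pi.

pi/2

Use the identity sin^2(2*t) = (1 - cos(4*t))/2.
An antiderivative is F(t) = t/2 - sin(4*t)/8.
Then F(pi) - F(0) = (pi/2) - (0) = pi/2.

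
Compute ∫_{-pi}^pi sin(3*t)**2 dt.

pi

Use the identity sin^2(3*t) = (1 - cos(6*t))/2.
An antiderivative is F(t) = t/2 - sin(6*t)/12.
Then F(pi) - F(-pi) = (pi/2) - (-pi/2) = pi.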